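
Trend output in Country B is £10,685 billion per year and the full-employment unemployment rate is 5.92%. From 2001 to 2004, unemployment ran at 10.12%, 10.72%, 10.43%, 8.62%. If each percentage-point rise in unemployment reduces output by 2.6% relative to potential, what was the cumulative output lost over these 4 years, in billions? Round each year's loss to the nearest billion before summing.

Year 2001: gap = -2.6 × (10.12 - 5.92) = -10.92%, loss ≈ 10685 × 10.92/100 ≈ 1167.
Year 2002: gap = -2.6 × (10.72 - 5.92) = -12.48%, loss ≈ 10685 × 12.48/100 ≈ 1333.
Year 2003: gap = -2.6 × (10.43 - 5.92) = -11.726%, loss ≈ 10685 × 11.726/100 ≈ 1253.
Year 2004: gap = -2.6 × (8.62 - 5.92) = -7.02%, loss ≈ 10685 × 7.02/100 ≈ 750.
Total lost output = 1167 + 1333 + 1253 + 750 = 4503 billion.

£4,503 billion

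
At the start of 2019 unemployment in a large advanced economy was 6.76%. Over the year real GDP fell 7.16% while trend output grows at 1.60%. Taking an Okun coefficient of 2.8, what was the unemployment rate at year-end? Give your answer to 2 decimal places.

Growth-rate Okun's law: g_Y = g_Y* - β × Δu, so Δu = (g_Y* - g_Y)/β.
Δu = (1.6 + 7.16)/2.8 = 8.76/2.8 = 3.13 percentage points.
Year-end unemployment = 6.76 + 3.13 = 9.89%.

9.89%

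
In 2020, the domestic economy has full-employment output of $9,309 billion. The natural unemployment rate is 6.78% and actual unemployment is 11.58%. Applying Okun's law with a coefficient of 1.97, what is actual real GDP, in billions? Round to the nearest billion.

Unemployment gap = 11.58 - 6.78 = 4.8 points, so the output gap is -1.97 × 4.8 = -9.456%.
Actual GDP = 9309 × (1 - 9.456/100) = 9309 × 0.90544 ≈ 8429 billion.

$8,429 billion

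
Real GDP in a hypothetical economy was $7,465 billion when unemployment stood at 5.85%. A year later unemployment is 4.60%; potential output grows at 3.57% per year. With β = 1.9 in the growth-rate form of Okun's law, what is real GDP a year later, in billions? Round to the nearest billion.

Δu = 4.6 - 5.85 = -1.25 points.
Okun's law (growth form): g_Y = g_Y* - β × Δu = 3.57 - 1.9 × (-1.25) = 3.57 + 2.375 = 5.945%.
Real GDP in the next year = 7465 × (1 + 5.945/100) = 7465 × 1.05945 ≈ 7909 billion.

$7,909 billion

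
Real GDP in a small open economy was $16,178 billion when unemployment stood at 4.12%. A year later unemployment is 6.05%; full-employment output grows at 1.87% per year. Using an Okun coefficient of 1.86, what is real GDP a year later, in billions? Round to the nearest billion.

Δu = 6.05 - 4.12 = 1.93 points.
Okun's law (growth form): g_Y = g_Y* - β × Δu = 1.87 - 1.86 × (1.93) = 1.87 - 3.5898 = -1.7198%.
Real GDP in the next year = 16178 × (1 - 1.7198/100) = 16178 × 0.982802 ≈ 15900 billion.

$15,900 billion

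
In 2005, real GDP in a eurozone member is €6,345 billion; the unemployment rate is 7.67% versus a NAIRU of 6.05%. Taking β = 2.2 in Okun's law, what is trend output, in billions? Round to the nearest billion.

Unemployment gap = 7.67 - 6.05 = 1.62 points, so output gap = -2.2 × 1.62 = -3.564%.
Since Y = Y* × (1 + gap/100), Y* = 6345/0.96436 ≈ 6579 billion.

€6,579 billion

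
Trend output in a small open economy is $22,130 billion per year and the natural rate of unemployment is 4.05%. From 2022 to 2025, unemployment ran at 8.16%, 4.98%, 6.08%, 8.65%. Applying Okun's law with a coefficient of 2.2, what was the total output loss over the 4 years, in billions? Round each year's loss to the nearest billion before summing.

$5,682 billion

Year 2022: gap = -2.2 × (8.16 - 4.05) = -9.042%, loss ≈ 22130 × 9.042/100 ≈ 2001.
Year 2023: gap = -2.2 × (4.98 - 4.05) = -2.046%, loss ≈ 22130 × 2.046/100 ≈ 453.
Year 2024: gap = -2.2 × (6.08 - 4.05) = -4.466%, loss ≈ 22130 × 4.466/100 ≈ 988.
Year 2025: gap = -2.2 × (8.65 - 4.05) = -10.12%, loss ≈ 22130 × 10.12/100 ≈ 2240.
Total lost output = 2001 + 453 + 988 + 2240 = 5682 billion.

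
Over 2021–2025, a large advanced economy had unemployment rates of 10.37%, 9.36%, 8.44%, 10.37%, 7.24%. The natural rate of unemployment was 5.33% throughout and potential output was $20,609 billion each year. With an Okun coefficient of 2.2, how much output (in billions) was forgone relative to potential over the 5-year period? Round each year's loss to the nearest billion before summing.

Year 2021: gap = -2.2 × (10.37 - 5.33) = -11.088%, loss ≈ 20609 × 11.088/100 ≈ 2285.
Year 2022: gap = -2.2 × (9.36 - 5.33) = -8.866%, loss ≈ 20609 × 8.866/100 ≈ 1827.
Year 2023: gap = -2.2 × (8.44 - 5.33) = -6.842%, loss ≈ 20609 × 6.842/100 ≈ 1410.
Year 2024: gap = -2.2 × (10.37 - 5.33) = -11.088%, loss ≈ 20609 × 11.088/100 ≈ 2285.
Year 2025: gap = -2.2 × (7.24 - 5.33) = -4.202%, loss ≈ 20609 × 4.202/100 ≈ 866.
Total lost output = 2285 + 1827 + 1410 + 2285 + 866 = 8673 billion.

$8,673 billion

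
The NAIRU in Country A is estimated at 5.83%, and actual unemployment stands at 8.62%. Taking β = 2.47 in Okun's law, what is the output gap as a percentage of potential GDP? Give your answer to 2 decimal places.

The unemployment gap is 8.62 - 5.83 = 2.79 percentage points.
Okun's law gives an output gap of -2.47 × 2.79 = -6.8913%, i.e. 6.89% below potential.

-6.89%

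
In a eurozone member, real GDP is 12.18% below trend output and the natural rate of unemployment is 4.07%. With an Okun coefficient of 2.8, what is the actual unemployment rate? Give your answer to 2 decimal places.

8.42%

From Okun's law, u - u* = -(output gap)/β = -(-12.18)/2.8 = 4.35 points.
So u = 4.07 + 4.35 = 8.42%.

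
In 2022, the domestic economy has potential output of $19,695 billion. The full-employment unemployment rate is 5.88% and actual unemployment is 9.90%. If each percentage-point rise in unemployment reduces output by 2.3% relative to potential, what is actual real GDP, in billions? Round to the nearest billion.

Unemployment gap = 9.9 - 5.88 = 4.02 points, so the output gap is -2.3 × 4.02 = -9.246%.
Actual GDP = 19695 × (1 - 9.246/100) = 19695 × 0.90754 ≈ 17874 billion.

$17,874 billion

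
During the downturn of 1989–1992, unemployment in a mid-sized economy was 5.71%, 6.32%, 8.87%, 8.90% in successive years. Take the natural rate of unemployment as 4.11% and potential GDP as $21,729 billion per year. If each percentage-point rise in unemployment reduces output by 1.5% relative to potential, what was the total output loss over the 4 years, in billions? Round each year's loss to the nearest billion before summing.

$4,353 billion

Year 1989: gap = -1.5 × (5.71 - 4.11) = -2.4%, loss ≈ 21729 × 2.4/100 ≈ 521.
Year 1990: gap = -1.5 × (6.32 - 4.11) = -3.315%, loss ≈ 21729 × 3.315/100 ≈ 720.
Year 1991: gap = -1.5 × (8.87 - 4.11) = -7.14%, loss ≈ 21729 × 7.14/100 ≈ 1551.
Year 1992: gap = -1.5 × (8.9 - 4.11) = -7.185%, loss ≈ 21729 × 7.185/100 ≈ 1561.
Total lost output = 521 + 720 + 1551 + 1561 = 4353 billion.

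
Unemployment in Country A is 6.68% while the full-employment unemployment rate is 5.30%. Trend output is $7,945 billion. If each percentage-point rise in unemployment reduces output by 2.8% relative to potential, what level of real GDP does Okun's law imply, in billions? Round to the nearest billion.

$7,638 billion

Unemployment gap = 6.68 - 5.3 = 1.38 points, so the output gap is -2.8 × 1.38 = -3.864%.
Actual GDP = 7945 × (1 - 3.864/100) = 7945 × 0.96136 ≈ 7638 billion.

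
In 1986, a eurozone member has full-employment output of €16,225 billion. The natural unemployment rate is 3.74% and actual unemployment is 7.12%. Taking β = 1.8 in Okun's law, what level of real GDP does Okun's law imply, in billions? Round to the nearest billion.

€15,238 billion

Unemployment gap = 7.12 - 3.74 = 3.38 points, so the output gap is -1.8 × 3.38 = -6.084%.
Actual GDP = 16225 × (1 - 6.084/100) = 16225 × 0.93916 ≈ 15238 billion.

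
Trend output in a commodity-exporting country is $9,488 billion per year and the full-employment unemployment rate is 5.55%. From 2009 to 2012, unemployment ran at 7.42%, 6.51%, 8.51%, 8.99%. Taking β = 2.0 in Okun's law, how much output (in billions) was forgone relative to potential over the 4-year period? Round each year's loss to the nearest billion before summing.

$1,752 billion

Year 2009: gap = -2.0 × (7.42 - 5.55) = -3.74%, loss ≈ 9488 × 3.74/100 ≈ 355.
Year 2010: gap = -2.0 × (6.51 - 5.55) = -1.92%, loss ≈ 9488 × 1.92/100 ≈ 182.
Year 2011: gap = -2.0 × (8.51 - 5.55) = -5.92%, loss ≈ 9488 × 5.92/100 ≈ 562.
Year 2012: gap = -2.0 × (8.99 - 5.55) = -6.88%, loss ≈ 9488 × 6.88/100 ≈ 653.
Total lost output = 355 + 182 + 562 + 653 = 1752 billion.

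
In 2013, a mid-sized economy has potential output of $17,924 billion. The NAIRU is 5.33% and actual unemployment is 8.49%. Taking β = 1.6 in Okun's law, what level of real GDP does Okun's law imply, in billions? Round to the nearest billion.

$17,018 billion

Unemployment gap = 8.49 - 5.33 = 3.16 points, so the output gap is -1.6 × 3.16 = -5.056%.
Actual GDP = 17924 × (1 - 5.056/100) = 17924 × 0.94944 ≈ 17018 billion.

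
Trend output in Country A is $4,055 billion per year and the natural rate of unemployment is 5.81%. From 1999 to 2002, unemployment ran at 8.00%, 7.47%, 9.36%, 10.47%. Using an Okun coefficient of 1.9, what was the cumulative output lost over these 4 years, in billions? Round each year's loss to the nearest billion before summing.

Year 1999: gap = -1.9 × (8 - 5.81) = -4.161%, loss ≈ 4055 × 4.161/100 ≈ 169.
Year 2000: gap = -1.9 × (7.47 - 5.81) = -3.154%, loss ≈ 4055 × 3.154/100 ≈ 128.
Year 2001: gap = -1.9 × (9.36 - 5.81) = -6.745%, loss ≈ 4055 × 6.745/100 ≈ 274.
Year 2002: gap = -1.9 × (10.47 - 5.81) = -8.854%, loss ≈ 4055 × 8.854/100 ≈ 359.
Total lost output = 169 + 128 + 274 + 359 = 930 billion.

$930 billion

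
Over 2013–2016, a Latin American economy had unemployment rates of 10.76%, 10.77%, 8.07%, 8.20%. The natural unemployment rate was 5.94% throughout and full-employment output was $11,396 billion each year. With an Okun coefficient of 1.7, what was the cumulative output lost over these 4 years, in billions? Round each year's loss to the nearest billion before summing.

$2,721 billion

Year 2013: gap = -1.7 × (10.76 - 5.94) = -8.194%, loss ≈ 11396 × 8.194/100 ≈ 934.
Year 2014: gap = -1.7 × (10.77 - 5.94) = -8.211%, loss ≈ 11396 × 8.211/100 ≈ 936.
Year 2015: gap = -1.7 × (8.07 - 5.94) = -3.621%, loss ≈ 11396 × 3.621/100 ≈ 413.
Year 2016: gap = -1.7 × (8.2 - 5.94) = -3.842%, loss ≈ 11396 × 3.842/100 ≈ 438.
Total lost output = 934 + 936 + 413 + 438 = 2721 billion.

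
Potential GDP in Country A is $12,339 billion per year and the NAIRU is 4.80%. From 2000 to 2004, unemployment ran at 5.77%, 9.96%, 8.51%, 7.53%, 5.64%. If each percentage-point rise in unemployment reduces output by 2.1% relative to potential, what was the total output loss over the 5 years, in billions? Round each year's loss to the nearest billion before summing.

$3,474 billion

Year 2000: gap = -2.1 × (5.77 - 4.8) = -2.037%, loss ≈ 12339 × 2.037/100 ≈ 251.
Year 2001: gap = -2.1 × (9.96 - 4.8) = -10.836%, loss ≈ 12339 × 10.836/100 ≈ 1337.
Year 2002: gap = -2.1 × (8.51 - 4.8) = -7.791%, loss ≈ 12339 × 7.791/100 ≈ 961.
Year 2003: gap = -2.1 × (7.53 - 4.8) = -5.733%, loss ≈ 12339 × 5.733/100 ≈ 707.
Year 2004: gap = -2.1 × (5.64 - 4.8) = -1.764%, loss ≈ 12339 × 1.764/100 ≈ 218.
Total lost output = 251 + 1337 + 961 + 707 + 218 = 3474 billion.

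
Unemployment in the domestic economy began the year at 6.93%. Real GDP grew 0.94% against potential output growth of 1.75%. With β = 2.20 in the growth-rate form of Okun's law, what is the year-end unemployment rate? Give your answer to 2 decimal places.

7.30%

Growth-rate Okun's law: g_Y = g_Y* - β × Δu, so Δu = (g_Y* - g_Y)/β.
Δu = (1.75 - 0.94)/2.20 = 0.81/2.20 = 0.37 percentage points.
Year-end unemployment = 6.93 + 0.37 = 7.30%.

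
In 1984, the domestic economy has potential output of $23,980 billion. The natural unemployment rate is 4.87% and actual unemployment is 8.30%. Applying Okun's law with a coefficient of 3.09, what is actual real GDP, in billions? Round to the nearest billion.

Unemployment gap = 8.3 - 4.87 = 3.43 points, so the output gap is -3.09 × 3.43 = -10.5987%.
Actual GDP = 23980 × (1 - 10.5987/100) = 23980 × 0.894013 ≈ 21438 billion.

$21,438 billion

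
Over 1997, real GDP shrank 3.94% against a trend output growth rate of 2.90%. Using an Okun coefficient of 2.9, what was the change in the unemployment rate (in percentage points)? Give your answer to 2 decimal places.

Growth-rate Okun's law: g_Y = g_Y* - β × Δu, so Δu = (g_Y* - g_Y)/β.
Δu = (2.9 + 3.94)/2.9 = 6.84/2.9 = 2.36 percentage points.

2.36 percentage points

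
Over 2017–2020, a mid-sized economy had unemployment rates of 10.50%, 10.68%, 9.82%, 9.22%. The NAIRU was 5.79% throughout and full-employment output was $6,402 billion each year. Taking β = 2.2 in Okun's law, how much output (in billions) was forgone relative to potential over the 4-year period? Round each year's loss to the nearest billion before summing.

$2,403 billion

Year 2017: gap = -2.2 × (10.5 - 5.79) = -10.362%, loss ≈ 6402 × 10.362/100 ≈ 663.
Year 2018: gap = -2.2 × (10.68 - 5.79) = -10.758%, loss ≈ 6402 × 10.758/100 ≈ 689.
Year 2019: gap = -2.2 × (9.82 - 5.79) = -8.866%, loss ≈ 6402 × 8.866/100 ≈ 568.
Year 2020: gap = -2.2 × (9.22 - 5.79) = -7.546%, loss ≈ 6402 × 7.546/100 ≈ 483.
Total lost output = 663 + 689 + 568 + 483 = 2403 billion.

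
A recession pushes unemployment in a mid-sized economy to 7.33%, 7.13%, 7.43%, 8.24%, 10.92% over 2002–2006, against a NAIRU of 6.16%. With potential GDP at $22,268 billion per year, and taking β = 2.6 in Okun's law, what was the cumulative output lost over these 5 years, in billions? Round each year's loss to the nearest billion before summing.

$5,934 billion

Year 2002: gap = -2.6 × (7.33 - 6.16) = -3.042%, loss ≈ 22268 × 3.042/100 ≈ 677.
Year 2003: gap = -2.6 × (7.13 - 6.16) = -2.522%, loss ≈ 22268 × 2.522/100 ≈ 562.
Year 2004: gap = -2.6 × (7.43 - 6.16) = -3.302%, loss ≈ 22268 × 3.302/100 ≈ 735.
Year 2005: gap = -2.6 × (8.24 - 6.16) = -5.408%, loss ≈ 22268 × 5.408/100 ≈ 1204.
Year 2006: gap = -2.6 × (10.92 - 6.16) = -12.376%, loss ≈ 22268 × 12.376/100 ≈ 2756.
Total lost output = 677 + 562 + 735 + 1204 + 2756 = 5934 billion.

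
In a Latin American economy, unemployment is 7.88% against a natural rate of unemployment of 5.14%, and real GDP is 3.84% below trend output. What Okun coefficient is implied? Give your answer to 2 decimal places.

Okun's law: output gap = -β × (u - u*).
-3.84 = -β × (7.88 - 5.14) = -β × 2.74, so β = 3.84/2.74 = 1.40.

β ≈ 1.40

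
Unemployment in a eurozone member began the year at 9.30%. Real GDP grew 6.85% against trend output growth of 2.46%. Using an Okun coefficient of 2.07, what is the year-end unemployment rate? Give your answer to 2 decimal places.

Growth-rate Okun's law: g_Y = g_Y* - β × Δu, so Δu = (g_Y* - g_Y)/β.
Δu = (2.46 - 6.85)/2.07 = -4.39/2.07 = -2.12 percentage points.
Year-end unemployment = 9.3 - 2.12 = 7.18%.

7.18%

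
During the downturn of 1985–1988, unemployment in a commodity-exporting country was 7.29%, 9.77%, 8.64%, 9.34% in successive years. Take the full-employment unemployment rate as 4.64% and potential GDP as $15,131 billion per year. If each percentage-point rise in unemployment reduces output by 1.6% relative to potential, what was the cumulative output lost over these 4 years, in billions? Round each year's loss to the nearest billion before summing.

$3,990 billion

Year 1985: gap = -1.6 × (7.29 - 4.64) = -4.24%, loss ≈ 15131 × 4.24/100 ≈ 642.
Year 1986: gap = -1.6 × (9.77 - 4.64) = -8.208%, loss ≈ 15131 × 8.208/100 ≈ 1242.
Year 1987: gap = -1.6 × (8.64 - 4.64) = -6.4%, loss ≈ 15131 × 6.4/100 ≈ 968.
Year 1988: gap = -1.6 × (9.34 - 4.64) = -7.52%, loss ≈ 15131 × 7.52/100 ≈ 1138.
Total lost output = 642 + 1242 + 968 + 1138 = 3990 billion.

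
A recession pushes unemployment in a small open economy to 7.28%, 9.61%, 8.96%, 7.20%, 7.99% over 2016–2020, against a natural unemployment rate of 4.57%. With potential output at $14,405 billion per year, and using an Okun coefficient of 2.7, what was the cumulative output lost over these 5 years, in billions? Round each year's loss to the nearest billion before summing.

Year 2016: gap = -2.7 × (7.28 - 4.57) = -7.317%, loss ≈ 14405 × 7.317/100 ≈ 1054.
Year 2017: gap = -2.7 × (9.61 - 4.57) = -13.608%, loss ≈ 14405 × 13.608/100 ≈ 1960.
Year 2018: gap = -2.7 × (8.96 - 4.57) = -11.853%, loss ≈ 14405 × 11.853/100 ≈ 1707.
Year 2019: gap = -2.7 × (7.2 - 4.57) = -7.101%, loss ≈ 14405 × 7.101/100 ≈ 1023.
Year 2020: gap = -2.7 × (7.99 - 4.57) = -9.234%, loss ≈ 14405 × 9.234/100 ≈ 1330.
Total lost output = 1054 + 1960 + 1707 + 1023 + 1330 = 7074 billion.

$7,074 billion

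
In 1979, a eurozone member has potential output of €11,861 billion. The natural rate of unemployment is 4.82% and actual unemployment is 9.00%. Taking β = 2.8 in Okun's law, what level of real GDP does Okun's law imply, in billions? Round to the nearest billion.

€10,473 billion

Unemployment gap = 9 - 4.82 = 4.18 points, so the output gap is -2.8 × 4.18 = -11.704%.
Actual GDP = 11861 × (1 - 11.704/100) = 11861 × 0.88296 ≈ 10473 billion.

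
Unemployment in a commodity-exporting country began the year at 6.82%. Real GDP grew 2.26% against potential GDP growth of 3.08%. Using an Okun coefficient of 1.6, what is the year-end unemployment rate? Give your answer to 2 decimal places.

Growth-rate Okun's law: g_Y = g_Y* - β × Δu, so Δu = (g_Y* - g_Y)/β.
Δu = (3.08 - 2.26)/1.6 = 0.82/1.6 = 0.51 percentage points.
Year-end unemployment = 6.82 + 0.51 = 7.33%.

7.33%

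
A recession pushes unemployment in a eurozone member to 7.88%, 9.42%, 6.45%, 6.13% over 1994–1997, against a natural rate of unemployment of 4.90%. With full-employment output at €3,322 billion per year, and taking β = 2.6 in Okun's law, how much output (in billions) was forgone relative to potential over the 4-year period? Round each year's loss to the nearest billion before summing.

Year 1994: gap = -2.6 × (7.88 - 4.9) = -7.748%, loss ≈ 3322 × 7.748/100 ≈ 257.
Year 1995: gap = -2.6 × (9.42 - 4.9) = -11.752%, loss ≈ 3322 × 11.752/100 ≈ 390.
Year 1996: gap = -2.6 × (6.45 - 4.9) = -4.03%, loss ≈ 3322 × 4.03/100 ≈ 134.
Year 1997: gap = -2.6 × (6.13 - 4.9) = -3.198%, loss ≈ 3322 × 3.198/100 ≈ 106.
Total lost output = 257 + 390 + 134 + 106 = 887 billion.

€887 billion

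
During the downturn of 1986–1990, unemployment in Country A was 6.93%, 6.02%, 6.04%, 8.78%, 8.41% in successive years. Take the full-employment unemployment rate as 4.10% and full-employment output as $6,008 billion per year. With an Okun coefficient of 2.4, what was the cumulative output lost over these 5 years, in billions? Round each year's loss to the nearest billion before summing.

Year 1986: gap = -2.4 × (6.93 - 4.1) = -6.792%, loss ≈ 6008 × 6.792/100 ≈ 408.
Year 1987: gap = -2.4 × (6.02 - 4.1) = -4.608%, loss ≈ 6008 × 4.608/100 ≈ 277.
Year 1988: gap = -2.4 × (6.04 - 4.1) = -4.656%, loss ≈ 6008 × 4.656/100 ≈ 280.
Year 1989: gap = -2.4 × (8.78 - 4.1) = -11.232%, loss ≈ 6008 × 11.232/100 ≈ 675.
Year 1990: gap = -2.4 × (8.41 - 4.1) = -10.344%, loss ≈ 6008 × 10.344/100 ≈ 621.
Total lost output = 408 + 277 + 280 + 675 + 621 = 2261 billion.

$2,261 billion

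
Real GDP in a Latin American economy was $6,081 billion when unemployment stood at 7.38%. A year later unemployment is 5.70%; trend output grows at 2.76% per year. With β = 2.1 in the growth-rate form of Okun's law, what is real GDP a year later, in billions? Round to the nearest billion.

Δu = 5.7 - 7.38 = -1.68 points.
Okun's law (growth form): g_Y = g_Y* - β × Δu = 2.76 - 2.1 × (-1.68) = 2.76 + 3.528 = 6.288%.
Real GDP in the next year = 6081 × (1 + 6.288/100) = 6081 × 1.06288 ≈ 6463 billion.

$6,463 billion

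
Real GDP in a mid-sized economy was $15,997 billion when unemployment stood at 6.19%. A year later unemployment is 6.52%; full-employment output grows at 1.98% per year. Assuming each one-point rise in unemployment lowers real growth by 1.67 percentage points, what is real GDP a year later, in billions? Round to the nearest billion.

$16,226 billion

Δu = 6.52 - 6.19 = 0.33 points.
Okun's law (growth form): g_Y = g_Y* - β × Δu = 1.98 - 1.67 × (0.33) = 1.98 - 0.5511 = 1.4289%.
Real GDP in the next year = 15997 × (1 + 1.4289/100) = 15997 × 1.014289 ≈ 16226 billion.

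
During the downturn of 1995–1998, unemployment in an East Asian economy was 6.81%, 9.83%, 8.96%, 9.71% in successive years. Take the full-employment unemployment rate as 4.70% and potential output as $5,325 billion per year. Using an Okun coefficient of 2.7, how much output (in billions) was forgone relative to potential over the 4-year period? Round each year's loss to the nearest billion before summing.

$2,373 billion

Year 1995: gap = -2.7 × (6.81 - 4.7) = -5.697%, loss ≈ 5325 × 5.697/100 ≈ 303.
Year 1996: gap = -2.7 × (9.83 - 4.7) = -13.851%, loss ≈ 5325 × 13.851/100 ≈ 738.
Year 1997: gap = -2.7 × (8.96 - 4.7) = -11.502%, loss ≈ 5325 × 11.502/100 ≈ 612.
Year 1998: gap = -2.7 × (9.71 - 4.7) = -13.527%, loss ≈ 5325 × 13.527/100 ≈ 720.
Total lost output = 303 + 738 + 612 + 720 = 2373 billion.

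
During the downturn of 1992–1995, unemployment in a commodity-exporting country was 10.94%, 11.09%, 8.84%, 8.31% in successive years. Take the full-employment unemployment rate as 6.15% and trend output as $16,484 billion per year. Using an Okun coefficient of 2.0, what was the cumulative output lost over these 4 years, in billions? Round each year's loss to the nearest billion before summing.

$4,807 billion

Year 1992: gap = -2.0 × (10.94 - 6.15) = -9.58%, loss ≈ 16484 × 9.58/100 ≈ 1579.
Year 1993: gap = -2.0 × (11.09 - 6.15) = -9.88%, loss ≈ 16484 × 9.88/100 ≈ 1629.
Year 1994: gap = -2.0 × (8.84 - 6.15) = -5.38%, loss ≈ 16484 × 5.38/100 ≈ 887.
Year 1995: gap = -2.0 × (8.31 - 6.15) = -4.32%, loss ≈ 16484 × 4.32/100 ≈ 712.
Total lost output = 1579 + 1629 + 887 + 712 = 4807 billion.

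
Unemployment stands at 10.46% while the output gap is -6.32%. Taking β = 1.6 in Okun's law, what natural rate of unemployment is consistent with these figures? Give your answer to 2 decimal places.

6.51%

From Okun's law, u - u* = -(output gap)/β = -(-6.32)/1.6 = 3.95 points.
So u* = 10.46 - 3.95 = 6.51%.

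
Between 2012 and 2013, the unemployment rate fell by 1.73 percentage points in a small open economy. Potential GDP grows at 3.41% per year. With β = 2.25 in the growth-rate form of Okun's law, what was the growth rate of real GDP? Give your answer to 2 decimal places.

7.30%

Growth-rate Okun's law: g_Y = g_Y* - β × Δu.
g_Y = 3.41 - 2.25 × (-1.73) = 3.41 + 3.8925 = 7.3025%, i.e. 7.30% to 2 d.p.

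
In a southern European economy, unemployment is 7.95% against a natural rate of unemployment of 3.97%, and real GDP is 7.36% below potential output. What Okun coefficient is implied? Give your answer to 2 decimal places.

β ≈ 1.85

Okun's law: output gap = -β × (u - u*).
-7.36 = -β × (7.95 - 3.97) = -β × 3.98, so β = 7.36/3.98 = 1.85.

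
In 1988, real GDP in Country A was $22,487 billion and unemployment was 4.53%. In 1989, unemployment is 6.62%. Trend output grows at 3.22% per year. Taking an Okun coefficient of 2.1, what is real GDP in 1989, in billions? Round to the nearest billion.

Δu = 6.62 - 4.53 = 2.09 points.
Okun's law (growth form): g_Y = g_Y* - β × Δu = 3.22 - 2.1 × (2.09) = 3.22 - 4.389 = -1.169%.
Real GDP in the next year = 22487 × (1 - 1.169/100) = 22487 × 0.98831 ≈ 22224 billion.

$22,224 billion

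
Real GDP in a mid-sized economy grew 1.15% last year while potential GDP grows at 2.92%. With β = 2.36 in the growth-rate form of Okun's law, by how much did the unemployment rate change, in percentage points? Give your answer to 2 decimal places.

Growth-rate Okun's law: g_Y = g_Y* - β × Δu, so Δu = (g_Y* - g_Y)/β.
Δu = (2.92 - 1.15)/2.36 = 1.77/2.36 = 0.75 percentage points.

0.75 percentage points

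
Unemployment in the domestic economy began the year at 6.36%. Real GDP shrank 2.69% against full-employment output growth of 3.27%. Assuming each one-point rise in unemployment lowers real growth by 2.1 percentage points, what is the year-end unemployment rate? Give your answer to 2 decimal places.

Growth-rate Okun's law: g_Y = g_Y* - β × Δu, so Δu = (g_Y* - g_Y)/β.
Δu = (3.27 + 2.69)/2.1 = 5.96/2.1 = 2.84 percentage points.
Year-end unemployment = 6.36 + 2.84 = 9.20%.

9.20%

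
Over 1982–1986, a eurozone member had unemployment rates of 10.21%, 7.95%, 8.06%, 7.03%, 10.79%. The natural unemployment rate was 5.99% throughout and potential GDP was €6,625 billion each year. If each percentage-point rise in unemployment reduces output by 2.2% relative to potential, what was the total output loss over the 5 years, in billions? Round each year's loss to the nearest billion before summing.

€2,055 billion

Year 1982: gap = -2.2 × (10.21 - 5.99) = -9.284%, loss ≈ 6625 × 9.284/100 ≈ 615.
Year 1983: gap = -2.2 × (7.95 - 5.99) = -4.312%, loss ≈ 6625 × 4.312/100 ≈ 286.
Year 1984: gap = -2.2 × (8.06 - 5.99) = -4.554%, loss ≈ 6625 × 4.554/100 ≈ 302.
Year 1985: gap = -2.2 × (7.03 - 5.99) = -2.288%, loss ≈ 6625 × 2.288/100 ≈ 152.
Year 1986: gap = -2.2 × (10.79 - 5.99) = -10.56%, loss ≈ 6625 × 10.56/100 ≈ 700.
Total lost output = 615 + 286 + 302 + 152 + 700 = 2055 billion.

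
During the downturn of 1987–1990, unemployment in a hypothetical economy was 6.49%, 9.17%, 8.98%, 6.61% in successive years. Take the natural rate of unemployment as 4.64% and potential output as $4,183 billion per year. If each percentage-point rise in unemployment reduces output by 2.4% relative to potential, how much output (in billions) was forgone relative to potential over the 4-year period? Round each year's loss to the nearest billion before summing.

$1,275 billion

Year 1987: gap = -2.4 × (6.49 - 4.64) = -4.44%, loss ≈ 4183 × 4.44/100 ≈ 186.
Year 1988: gap = -2.4 × (9.17 - 4.64) = -10.872%, loss ≈ 4183 × 10.872/100 ≈ 455.
Year 1989: gap = -2.4 × (8.98 - 4.64) = -10.416%, loss ≈ 4183 × 10.416/100 ≈ 436.
Year 1990: gap = -2.4 × (6.61 - 4.64) = -4.728%, loss ≈ 4183 × 4.728/100 ≈ 198.
Total lost output = 186 + 455 + 436 + 198 = 1275 billion.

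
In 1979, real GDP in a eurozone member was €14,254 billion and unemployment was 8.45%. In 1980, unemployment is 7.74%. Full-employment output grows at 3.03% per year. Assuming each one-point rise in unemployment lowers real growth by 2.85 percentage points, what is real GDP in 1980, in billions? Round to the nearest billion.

Δu = 7.74 - 8.45 = -0.71 points.
Okun's law (growth form): g_Y = g_Y* - β × Δu = 3.03 - 2.85 × (-0.71) = 3.03 + 2.0235 = 5.0535%.
Real GDP in the next year = 14254 × (1 + 5.0535/100) = 14254 × 1.050535 ≈ 14974 billion.

€14,974 billion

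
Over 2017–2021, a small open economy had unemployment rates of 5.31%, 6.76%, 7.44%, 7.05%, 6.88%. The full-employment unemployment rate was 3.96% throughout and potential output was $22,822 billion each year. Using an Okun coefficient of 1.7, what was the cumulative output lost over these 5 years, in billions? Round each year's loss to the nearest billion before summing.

$5,292 billion

Year 2017: gap = -1.7 × (5.31 - 3.96) = -2.295%, loss ≈ 22822 × 2.295/100 ≈ 524.
Year 2018: gap = -1.7 × (6.76 - 3.96) = -4.76%, loss ≈ 22822 × 4.76/100 ≈ 1086.
Year 2019: gap = -1.7 × (7.44 - 3.96) = -5.916%, loss ≈ 22822 × 5.916/100 ≈ 1350.
Year 2020: gap = -1.7 × (7.05 - 3.96) = -5.253%, loss ≈ 22822 × 5.253/100 ≈ 1199.
Year 2021: gap = -1.7 × (6.88 - 3.96) = -4.964%, loss ≈ 22822 × 4.964/100 ≈ 1133.
Total lost output = 524 + 1086 + 1350 + 1199 + 1133 = 5292 billion.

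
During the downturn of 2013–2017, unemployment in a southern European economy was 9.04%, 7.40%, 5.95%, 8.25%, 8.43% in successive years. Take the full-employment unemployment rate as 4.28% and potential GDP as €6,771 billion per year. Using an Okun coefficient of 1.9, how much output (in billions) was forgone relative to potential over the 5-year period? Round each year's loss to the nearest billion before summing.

€2,273 billion

Year 2013: gap = -1.9 × (9.04 - 4.28) = -9.044%, loss ≈ 6771 × 9.044/100 ≈ 612.
Year 2014: gap = -1.9 × (7.4 - 4.28) = -5.928%, loss ≈ 6771 × 5.928/100 ≈ 401.
Year 2015: gap = -1.9 × (5.95 - 4.28) = -3.173%, loss ≈ 6771 × 3.173/100 ≈ 215.
Year 2016: gap = -1.9 × (8.25 - 4.28) = -7.543%, loss ≈ 6771 × 7.543/100 ≈ 511.
Year 2017: gap = -1.9 × (8.43 - 4.28) = -7.885%, loss ≈ 6771 × 7.885/100 ≈ 534.
Total lost output = 612 + 401 + 215 + 511 + 534 = 2273 billion.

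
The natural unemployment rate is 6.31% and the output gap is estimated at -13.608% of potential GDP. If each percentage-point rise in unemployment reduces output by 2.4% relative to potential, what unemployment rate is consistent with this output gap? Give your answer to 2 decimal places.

11.98%

From Okun's law, u - u* = -(output gap)/β = -(-13.608)/2.4 = 5.67 points.
So u = 6.31 + 5.67 = 11.98%.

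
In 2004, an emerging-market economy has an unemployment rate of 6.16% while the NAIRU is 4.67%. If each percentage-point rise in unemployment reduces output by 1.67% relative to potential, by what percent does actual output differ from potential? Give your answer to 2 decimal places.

-2.49%

The unemployment gap is 6.16 - 4.67 = 1.49 percentage points.
Okun's law gives an output gap of -1.67 × 1.49 = -2.4883%, i.e. 2.49% below potential.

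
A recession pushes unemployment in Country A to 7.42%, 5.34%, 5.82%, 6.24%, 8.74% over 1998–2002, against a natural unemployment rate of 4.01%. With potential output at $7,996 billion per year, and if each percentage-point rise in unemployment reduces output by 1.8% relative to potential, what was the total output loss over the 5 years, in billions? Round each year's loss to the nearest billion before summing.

$1,945 billion

Year 1998: gap = -1.8 × (7.42 - 4.01) = -6.138%, loss ≈ 7996 × 6.138/100 ≈ 491.
Year 1999: gap = -1.8 × (5.34 - 4.01) = -2.394%, loss ≈ 7996 × 2.394/100 ≈ 191.
Year 2000: gap = -1.8 × (5.82 - 4.01) = -3.258%, loss ≈ 7996 × 3.258/100 ≈ 261.
Year 2001: gap = -1.8 × (6.24 - 4.01) = -4.014%, loss ≈ 7996 × 4.014/100 ≈ 321.
Year 2002: gap = -1.8 × (8.74 - 4.01) = -8.514%, loss ≈ 7996 × 8.514/100 ≈ 681.
Total lost output = 491 + 191 + 261 + 321 + 681 = 1945 billion.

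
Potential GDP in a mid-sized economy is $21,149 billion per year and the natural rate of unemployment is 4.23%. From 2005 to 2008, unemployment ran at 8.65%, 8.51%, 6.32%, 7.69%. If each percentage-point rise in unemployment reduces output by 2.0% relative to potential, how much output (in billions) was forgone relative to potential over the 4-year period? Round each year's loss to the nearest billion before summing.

$6,028 billion

Year 2005: gap = -2.0 × (8.65 - 4.23) = -8.84%, loss ≈ 21149 × 8.84/100 ≈ 1870.
Year 2006: gap = -2.0 × (8.51 - 4.23) = -8.56%, loss ≈ 21149 × 8.56/100 ≈ 1810.
Year 2007: gap = -2.0 × (6.32 - 4.23) = -4.18%, loss ≈ 21149 × 4.18/100 ≈ 884.
Year 2008: gap = -2.0 × (7.69 - 4.23) = -6.92%, loss ≈ 21149 × 6.92/100 ≈ 1464.
Total lost output = 1870 + 1810 + 884 + 1464 = 6028 billion.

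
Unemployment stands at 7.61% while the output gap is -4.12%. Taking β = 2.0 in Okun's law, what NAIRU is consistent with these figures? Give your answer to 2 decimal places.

From Okun's law, u - u* = -(output gap)/β = -(-4.12)/2.0 = 2.06 points.
So u* = 7.61 - 2.06 = 5.55%.

5.55%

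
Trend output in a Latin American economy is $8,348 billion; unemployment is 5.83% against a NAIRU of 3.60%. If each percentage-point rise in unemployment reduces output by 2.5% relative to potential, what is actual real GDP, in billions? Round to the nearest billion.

$7,883 billion

Unemployment gap = 5.83 - 3.6 = 2.23 points, so the output gap is -2.5 × 2.23 = -5.575%.
Actual GDP = 8348 × (1 - 5.575/100) = 8348 × 0.94425 ≈ 7883 billion.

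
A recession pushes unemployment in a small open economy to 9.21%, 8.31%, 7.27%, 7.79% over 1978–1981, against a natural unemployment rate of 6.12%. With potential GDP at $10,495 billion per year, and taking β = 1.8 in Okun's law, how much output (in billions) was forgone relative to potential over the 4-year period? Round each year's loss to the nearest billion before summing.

$1,530 billion

Year 1978: gap = -1.8 × (9.21 - 6.12) = -5.562%, loss ≈ 10495 × 5.562/100 ≈ 584.
Year 1979: gap = -1.8 × (8.31 - 6.12) = -3.942%, loss ≈ 10495 × 3.942/100 ≈ 414.
Year 1980: gap = -1.8 × (7.27 - 6.12) = -2.07%, loss ≈ 10495 × 2.07/100 ≈ 217.
Year 1981: gap = -1.8 × (7.79 - 6.12) = -3.006%, loss ≈ 10495 × 3.006/100 ≈ 315.
Total lost output = 584 + 414 + 217 + 315 = 1530 billion.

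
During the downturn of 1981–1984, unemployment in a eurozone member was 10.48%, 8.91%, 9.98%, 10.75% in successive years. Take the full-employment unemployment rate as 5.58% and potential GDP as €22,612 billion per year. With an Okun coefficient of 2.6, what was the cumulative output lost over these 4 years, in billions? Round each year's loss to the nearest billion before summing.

Year 1981: gap = -2.6 × (10.48 - 5.58) = -12.74%, loss ≈ 22612 × 12.74/100 ≈ 2881.
Year 1982: gap = -2.6 × (8.91 - 5.58) = -8.658%, loss ≈ 22612 × 8.658/100 ≈ 1958.
Year 1983: gap = -2.6 × (9.98 - 5.58) = -11.44%, loss ≈ 22612 × 11.44/100 ≈ 2587.
Year 1984: gap = -2.6 × (10.75 - 5.58) = -13.442%, loss ≈ 22612 × 13.442/100 ≈ 3040.
Total lost output = 2881 + 1958 + 2587 + 3040 = 10466 billion.

€10,466 billion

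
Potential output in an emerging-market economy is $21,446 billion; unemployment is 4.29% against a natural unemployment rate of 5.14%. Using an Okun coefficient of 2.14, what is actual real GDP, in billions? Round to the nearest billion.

Unemployment gap = 4.29 - 5.14 = -0.85 points, so the output gap is -2.14 × (-0.85) = 1.819%.
Actual GDP = 21446 × (1 + 1.819/100) = 21446 × 1.01819 ≈ 21836 billion.

$21,836 billion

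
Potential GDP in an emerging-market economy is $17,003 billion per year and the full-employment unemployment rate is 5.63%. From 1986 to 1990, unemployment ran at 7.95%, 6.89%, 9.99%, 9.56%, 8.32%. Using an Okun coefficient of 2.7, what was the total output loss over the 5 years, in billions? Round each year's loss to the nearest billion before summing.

Year 1986: gap = -2.7 × (7.95 - 5.63) = -6.264%, loss ≈ 17003 × 6.264/100 ≈ 1065.
Year 1987: gap = -2.7 × (6.89 - 5.63) = -3.402%, loss ≈ 17003 × 3.402/100 ≈ 578.
Year 1988: gap = -2.7 × (9.99 - 5.63) = -11.772%, loss ≈ 17003 × 11.772/100 ≈ 2002.
Year 1989: gap = -2.7 × (9.56 - 5.63) = -10.611%, loss ≈ 17003 × 10.611/100 ≈ 1804.
Year 1990: gap = -2.7 × (8.32 - 5.63) = -7.263%, loss ≈ 17003 × 7.263/100 ≈ 1235.
Total lost output = 1065 + 578 + 2002 + 1804 + 1235 = 6684 billion.

$6,684 billion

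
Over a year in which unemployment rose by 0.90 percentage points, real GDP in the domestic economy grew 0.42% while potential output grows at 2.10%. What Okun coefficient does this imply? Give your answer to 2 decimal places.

β ≈ 1.87

Growth form: g_Y = g_Y* - β × Δu, so β = (g_Y* - g_Y)/Δu.
β = (2.1 - 0.42)/0.90 = 1.68/0.90 = 1.87.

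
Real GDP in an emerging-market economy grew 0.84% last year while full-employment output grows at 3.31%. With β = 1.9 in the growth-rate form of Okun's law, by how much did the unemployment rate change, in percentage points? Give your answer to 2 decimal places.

Growth-rate Okun's law: g_Y = g_Y* - β × Δu, so Δu = (g_Y* - g_Y)/β.
Δu = (3.31 - 0.84)/1.9 = 2.47/1.9 = 1.30 percentage points.

1.30 percentage points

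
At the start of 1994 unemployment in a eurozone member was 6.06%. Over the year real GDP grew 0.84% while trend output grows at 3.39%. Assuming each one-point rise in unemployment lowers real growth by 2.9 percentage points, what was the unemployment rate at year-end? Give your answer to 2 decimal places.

6.94%

Growth-rate Okun's law: g_Y = g_Y* - β × Δu, so Δu = (g_Y* - g_Y)/β.
Δu = (3.39 - 0.84)/2.9 = 2.55/2.9 = 0.88 percentage points.
Year-end unemployment = 6.06 + 0.88 = 6.94%.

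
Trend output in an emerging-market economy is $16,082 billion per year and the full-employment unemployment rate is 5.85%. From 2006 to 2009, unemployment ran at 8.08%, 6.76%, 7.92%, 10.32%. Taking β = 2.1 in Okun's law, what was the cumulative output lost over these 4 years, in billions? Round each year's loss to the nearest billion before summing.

$3,269 billion

Year 2006: gap = -2.1 × (8.08 - 5.85) = -4.683%, loss ≈ 16082 × 4.683/100 ≈ 753.
Year 2007: gap = -2.1 × (6.76 - 5.85) = -1.911%, loss ≈ 16082 × 1.911/100 ≈ 307.
Year 2008: gap = -2.1 × (7.92 - 5.85) = -4.347%, loss ≈ 16082 × 4.347/100 ≈ 699.
Year 2009: gap = -2.1 × (10.32 - 5.85) = -9.387%, loss ≈ 16082 × 9.387/100 ≈ 1510.
Total lost output = 753 + 307 + 699 + 1510 = 3269 billion.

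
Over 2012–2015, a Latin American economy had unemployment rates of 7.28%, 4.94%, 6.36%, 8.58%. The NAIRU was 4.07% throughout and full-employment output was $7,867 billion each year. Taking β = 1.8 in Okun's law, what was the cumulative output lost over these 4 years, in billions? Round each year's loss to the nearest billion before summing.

Year 2012: gap = -1.8 × (7.28 - 4.07) = -5.778%, loss ≈ 7867 × 5.778/100 ≈ 455.
Year 2013: gap = -1.8 × (4.94 - 4.07) = -1.566%, loss ≈ 7867 × 1.566/100 ≈ 123.
Year 2014: gap = -1.8 × (6.36 - 4.07) = -4.122%, loss ≈ 7867 × 4.122/100 ≈ 324.
Year 2015: gap = -1.8 × (8.58 - 4.07) = -8.118%, loss ≈ 7867 × 8.118/100 ≈ 639.
Total lost output = 455 + 123 + 324 + 639 = 1541 billion.

$1,541 billion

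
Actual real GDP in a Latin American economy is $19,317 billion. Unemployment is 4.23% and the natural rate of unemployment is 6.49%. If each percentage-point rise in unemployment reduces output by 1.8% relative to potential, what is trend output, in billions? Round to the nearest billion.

$18,562 billion

Unemployment gap = 4.23 - 6.49 = -2.26 points, so output gap = -1.8 × (-2.26) = 4.068%.
Since Y = Y* × (1 + gap/100), Y* = 19317/1.04068 ≈ 18562 billion.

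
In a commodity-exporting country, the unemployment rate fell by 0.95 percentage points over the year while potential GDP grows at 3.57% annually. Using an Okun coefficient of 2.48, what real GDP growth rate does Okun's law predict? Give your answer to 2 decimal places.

5.93%

Growth-rate Okun's law: g_Y = g_Y* - β × Δu.
g_Y = 3.57 - 2.48 × (-0.95) = 3.57 + 2.356 = 5.926%, i.e. 5.93% to 2 d.p.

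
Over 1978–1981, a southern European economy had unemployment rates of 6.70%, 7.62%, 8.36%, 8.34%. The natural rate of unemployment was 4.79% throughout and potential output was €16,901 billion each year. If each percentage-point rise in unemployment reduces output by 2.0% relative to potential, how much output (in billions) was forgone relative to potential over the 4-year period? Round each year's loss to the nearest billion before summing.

€4,010 billion

Year 1978: gap = -2.0 × (6.7 - 4.79) = -3.82%, loss ≈ 16901 × 3.82/100 ≈ 646.
Year 1979: gap = -2.0 × (7.62 - 4.79) = -5.66%, loss ≈ 16901 × 5.66/100 ≈ 957.
Year 1980: gap = -2.0 × (8.36 - 4.79) = -7.14%, loss ≈ 16901 × 7.14/100 ≈ 1207.
Year 1981: gap = -2.0 × (8.34 - 4.79) = -7.1%, loss ≈ 16901 × 7.1/100 ≈ 1200.
Total lost output = 646 + 957 + 1207 + 1200 = 4010 billion.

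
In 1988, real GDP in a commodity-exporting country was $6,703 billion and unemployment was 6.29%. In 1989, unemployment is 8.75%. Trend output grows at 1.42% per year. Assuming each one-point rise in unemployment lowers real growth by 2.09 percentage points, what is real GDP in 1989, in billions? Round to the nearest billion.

$6,454 billion

Δu = 8.75 - 6.29 = 2.46 points.
Okun's law (growth form): g_Y = g_Y* - β × Δu = 1.42 - 2.09 × (2.46) = 1.42 - 5.1414 = -3.7214%.
Real GDP in the next year = 6703 × (1 - 3.7214/100) = 6703 × 0.962786 ≈ 6454 billion.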